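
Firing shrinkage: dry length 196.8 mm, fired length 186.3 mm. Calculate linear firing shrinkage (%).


FS = (196.8 - 186.3) / 196.8 * 100 = 5.34%

5.34


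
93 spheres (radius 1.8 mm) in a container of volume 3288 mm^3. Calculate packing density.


V_sphere = 4/3*pi*1.8^3 = 24.429 mm^3
Total V = 93*24.429 = 2271.897 mm^3
PD = 2271.897 / 3288 = 0.691

0.691


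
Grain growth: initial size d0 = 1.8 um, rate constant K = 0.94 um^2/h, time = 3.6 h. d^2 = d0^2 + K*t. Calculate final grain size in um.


d^2 = 1.8^2 + 0.94*3.6 = 6.624
d = sqrt(6.624) = 2.57 um

2.57


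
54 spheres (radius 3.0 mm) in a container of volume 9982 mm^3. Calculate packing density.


V_sphere = 4/3*pi*3.0^3 = 113.0973 mm^3
Total V = 54*113.0973 = 6107.2542 mm^3
PD = 6107.2542 / 9982 = 0.612

0.612


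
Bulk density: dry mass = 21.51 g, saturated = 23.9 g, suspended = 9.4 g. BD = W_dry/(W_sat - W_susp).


BD = 21.51 / (23.9 - 9.4) = 21.51 / 14.5 = 1.483 g/cm^3

1.483


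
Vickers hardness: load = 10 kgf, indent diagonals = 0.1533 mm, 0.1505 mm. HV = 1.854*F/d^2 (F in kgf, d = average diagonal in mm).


d_avg = (0.1533+0.1505)/2 = 0.1519 mm
HV = 1.854*10/0.1519^2 = 804

804


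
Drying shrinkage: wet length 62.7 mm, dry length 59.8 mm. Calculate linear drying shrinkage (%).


DS = (62.7 - 59.8) / 62.7 * 100 = 4.63%

4.63


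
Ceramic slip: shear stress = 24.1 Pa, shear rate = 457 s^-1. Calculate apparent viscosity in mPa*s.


eta = tau/gamma * 1000 = 24.1/457 * 1000 = 52.7 mPa*s

52.7


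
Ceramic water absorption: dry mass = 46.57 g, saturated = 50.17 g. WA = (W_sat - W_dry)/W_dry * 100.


WA = (50.17 - 46.57) / 46.57 * 100 = 7.73%

7.73


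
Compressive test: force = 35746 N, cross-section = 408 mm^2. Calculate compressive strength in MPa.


CS = 35746 / 408 = 87.6 MPa

87.6


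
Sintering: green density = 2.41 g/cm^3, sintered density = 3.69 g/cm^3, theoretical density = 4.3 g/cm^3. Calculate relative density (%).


Relative = 3.69 / 4.3 * 100 = 85.8%

85.8


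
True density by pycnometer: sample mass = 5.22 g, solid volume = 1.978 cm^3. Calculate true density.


TD = 5.22 / 1.978 = 2.639 g/cm^3

2.639


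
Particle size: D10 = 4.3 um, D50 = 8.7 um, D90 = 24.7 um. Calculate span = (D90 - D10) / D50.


Span = (24.7 - 4.3) / 8.7 = 20.4 / 8.7 = 2.345

2.345


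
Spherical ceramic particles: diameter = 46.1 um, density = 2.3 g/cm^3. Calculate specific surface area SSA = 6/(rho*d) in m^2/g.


SSA = 6 / (2.3 * 46.1) = 0.057 m^2/g

0.057


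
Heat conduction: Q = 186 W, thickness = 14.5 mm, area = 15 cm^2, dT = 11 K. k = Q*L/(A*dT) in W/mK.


k = 186*14.5/1000/(15/10000*11) = 163.45 W/mK

163.45


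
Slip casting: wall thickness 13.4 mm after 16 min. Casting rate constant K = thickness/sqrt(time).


K = 13.4 / sqrt(16) = 13.4 / 4.0 = 3.35 mm/min^0.5

3.35


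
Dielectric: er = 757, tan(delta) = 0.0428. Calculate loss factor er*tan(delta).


Loss = 757 * 0.0428 = 32.4

32.4


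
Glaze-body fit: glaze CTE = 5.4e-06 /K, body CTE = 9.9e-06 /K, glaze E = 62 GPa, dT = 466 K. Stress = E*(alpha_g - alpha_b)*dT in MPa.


Stress = 62*1000*(5.4e-06 - 9.9e-06)*466 = -130.0 MPa

-130.0


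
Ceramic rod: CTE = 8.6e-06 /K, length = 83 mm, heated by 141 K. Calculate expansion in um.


dL = 8.6e-06 * 83 * 141 * 1000 = 100.646 um

100.646


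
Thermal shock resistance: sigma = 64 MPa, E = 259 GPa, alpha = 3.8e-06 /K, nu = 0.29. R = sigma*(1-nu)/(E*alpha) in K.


R = 64*(1-0.29)/(259*1000*3.8e-06) = 46 K

46


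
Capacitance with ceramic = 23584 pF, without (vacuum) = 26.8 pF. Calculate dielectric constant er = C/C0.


er = 23584 / 26.8 = 880.0

880.0


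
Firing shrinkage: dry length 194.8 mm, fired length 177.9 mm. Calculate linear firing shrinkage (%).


FS = (194.8 - 177.9) / 194.8 * 100 = 8.68%

8.68


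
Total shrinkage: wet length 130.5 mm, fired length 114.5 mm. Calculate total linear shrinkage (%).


TS = (130.5 - 114.5) / 130.5 * 100 = 12.26%

12.26


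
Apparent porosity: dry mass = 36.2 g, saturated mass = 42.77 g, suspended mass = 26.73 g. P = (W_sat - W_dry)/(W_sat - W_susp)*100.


P = (42.77 - 36.2) / (42.77 - 26.73) * 100 = 6.57 / 16.04 * 100 = 41.0%

41.0


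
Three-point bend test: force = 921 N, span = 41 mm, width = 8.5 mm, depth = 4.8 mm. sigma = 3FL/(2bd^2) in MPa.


sigma = 3*921*41/(2*8.5*4.8^2) = 289.2 MPa

289.2


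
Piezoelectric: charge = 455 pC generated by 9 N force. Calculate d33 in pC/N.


d33 = 455 / 9 = 50.6 pC/N

50.6


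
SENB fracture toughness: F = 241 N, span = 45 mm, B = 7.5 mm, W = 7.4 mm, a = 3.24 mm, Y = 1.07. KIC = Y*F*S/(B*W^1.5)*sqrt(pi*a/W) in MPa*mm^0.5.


KIC = 1.07*241*45/(7.5*7.4^1.5)*sqrt(pi*3.24/7.4) = 90.14

90.14


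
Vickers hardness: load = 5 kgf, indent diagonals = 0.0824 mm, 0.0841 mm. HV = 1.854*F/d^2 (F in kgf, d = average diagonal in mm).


d_avg = (0.0824+0.0841)/2 = 0.08325 mm
HV = 1.854*5/0.08325^2 = 1338

1338


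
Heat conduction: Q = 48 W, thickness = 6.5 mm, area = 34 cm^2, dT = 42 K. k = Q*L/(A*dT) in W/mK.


k = 48*6.5/1000/(34/10000*42) = 2.18 W/mK

2.18


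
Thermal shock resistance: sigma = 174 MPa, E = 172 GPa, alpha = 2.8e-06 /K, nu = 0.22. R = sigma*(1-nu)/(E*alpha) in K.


R = 174*(1-0.22)/(172*1000*2.8e-06) = 282 K

282


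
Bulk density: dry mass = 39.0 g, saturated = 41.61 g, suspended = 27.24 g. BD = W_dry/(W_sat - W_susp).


BD = 39.0 / (41.61 - 27.24) = 39.0 / 14.37 = 2.714 g/cm^3

2.714


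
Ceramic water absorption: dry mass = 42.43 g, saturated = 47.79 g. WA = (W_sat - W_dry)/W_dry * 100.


WA = (47.79 - 42.43) / 42.43 * 100 = 12.63%

12.63


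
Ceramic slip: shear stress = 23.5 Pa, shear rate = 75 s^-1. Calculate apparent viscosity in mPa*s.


eta = tau/gamma * 1000 = 23.5/75 * 1000 = 313.3 mPa*s

313.3


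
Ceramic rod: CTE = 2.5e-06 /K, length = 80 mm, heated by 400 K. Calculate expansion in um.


dL = 2.5e-06 * 80 * 400 * 1000 = 80.0 um

80.0


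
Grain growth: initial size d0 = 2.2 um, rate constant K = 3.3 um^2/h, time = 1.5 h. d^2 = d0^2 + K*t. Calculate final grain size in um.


d^2 = 2.2^2 + 3.3*1.5 = 9.79
d = sqrt(9.79) = 3.13 um

3.13


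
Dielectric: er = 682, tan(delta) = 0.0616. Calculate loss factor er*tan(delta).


Loss = 682 * 0.0616 = 42.011

42.011


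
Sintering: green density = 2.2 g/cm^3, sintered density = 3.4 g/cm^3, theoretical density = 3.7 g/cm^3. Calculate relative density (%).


Relative = 3.4 / 3.7 * 100 = 91.9%

91.9


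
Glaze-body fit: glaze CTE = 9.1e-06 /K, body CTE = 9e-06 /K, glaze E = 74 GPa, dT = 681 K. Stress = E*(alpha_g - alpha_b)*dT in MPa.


Stress = 74*1000*(9.1e-06 - 9e-06)*681 = 5.0 MPa

5.0


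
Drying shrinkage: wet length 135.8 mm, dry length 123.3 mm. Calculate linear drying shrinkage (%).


DS = (135.8 - 123.3) / 135.8 * 100 = 9.2%

9.2


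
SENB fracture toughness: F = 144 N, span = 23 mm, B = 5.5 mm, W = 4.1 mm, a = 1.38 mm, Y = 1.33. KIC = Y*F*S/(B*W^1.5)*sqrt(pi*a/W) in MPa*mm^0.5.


KIC = 1.33*144*23/(5.5*4.1^1.5)*sqrt(pi*1.38/4.1) = 99.2

99.2


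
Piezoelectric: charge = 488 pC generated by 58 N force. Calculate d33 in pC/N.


d33 = 488 / 58 = 8.4 pC/N

8.4


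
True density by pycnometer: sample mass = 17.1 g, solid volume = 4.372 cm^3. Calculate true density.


TD = 17.1 / 4.372 = 3.911 g/cm^3

3.911


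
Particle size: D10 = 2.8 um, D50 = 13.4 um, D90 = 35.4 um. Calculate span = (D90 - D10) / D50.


Span = (35.4 - 2.8) / 13.4 = 32.6 / 13.4 = 2.433

2.433


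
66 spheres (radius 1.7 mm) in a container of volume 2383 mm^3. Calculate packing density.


V_sphere = 4/3*pi*1.7^3 = 20.5795 mm^3
Total V = 66*20.5795 = 1358.247 mm^3
PD = 1358.247 / 2383 = 0.57

0.57


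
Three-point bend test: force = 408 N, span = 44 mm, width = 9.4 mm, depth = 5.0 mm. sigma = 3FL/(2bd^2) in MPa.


sigma = 3*408*44/(2*9.4*5.0^2) = 114.6 MPa

114.6


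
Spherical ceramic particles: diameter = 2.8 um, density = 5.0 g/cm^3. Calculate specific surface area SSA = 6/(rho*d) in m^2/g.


SSA = 6 / (5.0 * 2.8) = 0.429 m^2/g

0.429


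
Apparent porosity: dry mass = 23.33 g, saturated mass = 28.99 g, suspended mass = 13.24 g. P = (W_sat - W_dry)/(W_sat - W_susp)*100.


P = (28.99 - 23.33) / (28.99 - 13.24) * 100 = 5.66 / 15.75 * 100 = 35.9%

35.9


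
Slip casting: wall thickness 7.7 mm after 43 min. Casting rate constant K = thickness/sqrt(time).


K = 7.7 / sqrt(43) = 7.7 / 6.5574 = 1.174 mm/min^0.5

1.174


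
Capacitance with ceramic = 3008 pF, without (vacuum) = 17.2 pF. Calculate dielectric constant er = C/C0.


er = 3008 / 17.2 = 174.88

174.88


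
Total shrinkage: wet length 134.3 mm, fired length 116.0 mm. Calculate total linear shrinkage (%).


TS = (134.3 - 116.0) / 134.3 * 100 = 13.63%

13.63


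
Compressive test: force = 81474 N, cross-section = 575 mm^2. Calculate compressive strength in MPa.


CS = 81474 / 575 = 141.7 MPa

141.7


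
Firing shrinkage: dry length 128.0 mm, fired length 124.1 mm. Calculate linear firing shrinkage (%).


FS = (128.0 - 124.1) / 128.0 * 100 = 3.05%

3.05


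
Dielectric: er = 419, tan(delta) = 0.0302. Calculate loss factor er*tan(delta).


Loss = 419 * 0.0302 = 12.654

12.654


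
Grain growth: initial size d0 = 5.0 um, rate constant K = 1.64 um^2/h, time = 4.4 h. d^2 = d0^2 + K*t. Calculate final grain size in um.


d^2 = 5.0^2 + 1.64*4.4 = 32.216
d = sqrt(32.216) = 5.68 um

5.68


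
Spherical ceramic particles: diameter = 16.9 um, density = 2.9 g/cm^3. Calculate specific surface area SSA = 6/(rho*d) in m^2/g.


SSA = 6 / (2.9 * 16.9) = 0.122 m^2/g

0.122


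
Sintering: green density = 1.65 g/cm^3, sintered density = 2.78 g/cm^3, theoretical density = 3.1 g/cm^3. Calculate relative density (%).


Relative = 2.78 / 3.1 * 100 = 89.7%

89.7


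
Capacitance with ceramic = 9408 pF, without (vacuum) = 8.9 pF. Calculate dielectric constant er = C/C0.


er = 9408 / 8.9 = 1057.08

1057.08


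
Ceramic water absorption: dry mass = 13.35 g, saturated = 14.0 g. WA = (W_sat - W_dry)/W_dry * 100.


WA = (14.0 - 13.35) / 13.35 * 100 = 4.87%

4.87


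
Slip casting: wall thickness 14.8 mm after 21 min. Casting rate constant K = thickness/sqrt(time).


K = 14.8 / sqrt(21) = 14.8 / 4.5826 = 3.23 mm/min^0.5

3.23


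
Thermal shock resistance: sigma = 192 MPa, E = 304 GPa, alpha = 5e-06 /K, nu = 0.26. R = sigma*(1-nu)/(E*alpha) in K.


R = 192*(1-0.26)/(304*1000*5e-06) = 93 K

93


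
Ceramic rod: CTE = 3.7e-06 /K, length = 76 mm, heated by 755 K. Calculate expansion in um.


dL = 3.7e-06 * 76 * 755 * 1000 = 212.306 um

212.306


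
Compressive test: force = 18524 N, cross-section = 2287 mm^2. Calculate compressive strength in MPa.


CS = 18524 / 2287 = 8.1 MPa

8.1


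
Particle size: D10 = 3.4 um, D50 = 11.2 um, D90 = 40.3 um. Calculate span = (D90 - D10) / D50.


Span = (40.3 - 3.4) / 11.2 = 36.9 / 11.2 = 3.295

3.295


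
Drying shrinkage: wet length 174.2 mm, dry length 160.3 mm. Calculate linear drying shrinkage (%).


DS = (174.2 - 160.3) / 174.2 * 100 = 7.98%

7.98


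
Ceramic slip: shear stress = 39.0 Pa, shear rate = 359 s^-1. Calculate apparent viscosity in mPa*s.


eta = tau/gamma * 1000 = 39.0/359 * 1000 = 108.6 mPa*s

108.6


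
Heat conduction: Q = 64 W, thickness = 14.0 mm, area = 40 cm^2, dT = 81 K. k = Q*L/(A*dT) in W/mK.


k = 64*14.0/1000/(40/10000*81) = 2.77 W/mK

2.77


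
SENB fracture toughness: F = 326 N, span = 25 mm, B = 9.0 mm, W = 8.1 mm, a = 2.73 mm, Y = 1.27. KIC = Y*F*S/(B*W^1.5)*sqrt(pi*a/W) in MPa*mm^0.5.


KIC = 1.27*326*25/(9.0*8.1^1.5)*sqrt(pi*2.73/8.1) = 51.33

51.33


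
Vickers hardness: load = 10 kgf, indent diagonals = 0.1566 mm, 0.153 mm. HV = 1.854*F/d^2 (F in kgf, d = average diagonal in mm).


d_avg = (0.1566+0.153)/2 = 0.1548 mm
HV = 1.854*10/0.1548^2 = 774

774


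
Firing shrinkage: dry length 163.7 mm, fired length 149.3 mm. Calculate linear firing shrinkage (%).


FS = (163.7 - 149.3) / 163.7 * 100 = 8.8%

8.8


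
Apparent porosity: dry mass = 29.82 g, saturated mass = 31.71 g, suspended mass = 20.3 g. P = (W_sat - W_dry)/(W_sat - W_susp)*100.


P = (31.71 - 29.82) / (31.71 - 20.3) * 100 = 1.89 / 11.41 * 100 = 16.6%

16.6


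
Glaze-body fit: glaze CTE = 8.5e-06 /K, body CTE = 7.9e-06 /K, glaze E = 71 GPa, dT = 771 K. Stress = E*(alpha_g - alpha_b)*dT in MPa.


Stress = 71*1000*(8.5e-06 - 7.9e-06)*771 = 32.8 MPa

32.8


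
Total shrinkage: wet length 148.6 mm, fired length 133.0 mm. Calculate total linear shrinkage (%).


TS = (148.6 - 133.0) / 148.6 * 100 = 10.5%

10.5


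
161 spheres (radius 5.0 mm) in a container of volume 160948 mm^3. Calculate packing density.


V_sphere = 4/3*pi*5.0^3 = 523.5988 mm^3
Total V = 161*523.5988 = 84299.4068 mm^3
PD = 84299.4068 / 160948 = 0.524

0.524


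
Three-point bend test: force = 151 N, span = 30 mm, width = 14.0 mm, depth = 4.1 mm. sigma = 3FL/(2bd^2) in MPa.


sigma = 3*151*30/(2*14.0*4.1^2) = 28.9 MPa

28.9


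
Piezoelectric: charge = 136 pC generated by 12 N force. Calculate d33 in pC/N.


d33 = 136 / 12 = 11.3 pC/N

11.3


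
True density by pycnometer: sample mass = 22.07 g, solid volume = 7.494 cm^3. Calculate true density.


TD = 22.07 / 7.494 = 2.945 g/cm^3

2.945


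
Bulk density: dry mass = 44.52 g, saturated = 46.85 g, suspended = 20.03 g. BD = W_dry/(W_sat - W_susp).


BD = 44.52 / (46.85 - 20.03) = 44.52 / 26.82 = 1.66 g/cm^3

1.66


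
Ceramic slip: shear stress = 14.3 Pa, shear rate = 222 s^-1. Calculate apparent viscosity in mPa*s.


eta = tau/gamma * 1000 = 14.3/222 * 1000 = 64.4 mPa*s

64.4


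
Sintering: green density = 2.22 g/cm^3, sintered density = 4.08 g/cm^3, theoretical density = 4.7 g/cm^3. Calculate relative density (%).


Relative = 4.08 / 4.7 * 100 = 86.8%

86.8


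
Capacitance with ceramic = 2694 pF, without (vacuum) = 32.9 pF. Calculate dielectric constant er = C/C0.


er = 2694 / 32.9 = 81.88

81.88


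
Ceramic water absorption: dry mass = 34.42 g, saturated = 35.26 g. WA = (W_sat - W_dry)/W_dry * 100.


WA = (35.26 - 34.42) / 34.42 * 100 = 2.44%

2.44


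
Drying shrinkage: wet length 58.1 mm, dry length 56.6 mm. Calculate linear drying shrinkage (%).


DS = (58.1 - 56.6) / 58.1 * 100 = 2.58%

2.58


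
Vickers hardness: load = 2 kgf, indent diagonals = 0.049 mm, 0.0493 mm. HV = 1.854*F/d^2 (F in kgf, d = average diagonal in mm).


d_avg = (0.049+0.0493)/2 = 0.04915 mm
HV = 1.854*2/0.04915^2 = 1535

1535


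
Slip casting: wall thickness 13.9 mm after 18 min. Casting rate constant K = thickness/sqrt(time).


K = 13.9 / sqrt(18) = 13.9 / 4.2426 = 3.276 mm/min^0.5

3.276


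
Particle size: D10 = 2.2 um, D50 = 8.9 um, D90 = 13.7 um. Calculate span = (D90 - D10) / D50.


Span = (13.7 - 2.2) / 8.9 = 11.5 / 8.9 = 1.292

1.292


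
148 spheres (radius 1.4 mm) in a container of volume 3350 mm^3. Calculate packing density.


V_sphere = 4/3*pi*1.4^3 = 11.494 mm^3
Total V = 148*11.494 = 1701.112 mm^3
PD = 1701.112 / 3350 = 0.508

0.508


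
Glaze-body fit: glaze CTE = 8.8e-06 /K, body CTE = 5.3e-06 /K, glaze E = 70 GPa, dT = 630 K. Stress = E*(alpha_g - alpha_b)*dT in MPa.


Stress = 70*1000*(8.8e-06 - 5.3e-06)*630 = 154.4 MPa

154.4


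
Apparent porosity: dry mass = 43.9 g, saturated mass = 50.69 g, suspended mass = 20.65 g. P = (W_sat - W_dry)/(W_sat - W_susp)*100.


P = (50.69 - 43.9) / (50.69 - 20.65) * 100 = 6.79 / 30.04 * 100 = 22.6%

22.6


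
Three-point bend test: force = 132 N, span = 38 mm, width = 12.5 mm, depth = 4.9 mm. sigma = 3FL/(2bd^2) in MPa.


sigma = 3*132*38/(2*12.5*4.9^2) = 25.1 MPa

25.1


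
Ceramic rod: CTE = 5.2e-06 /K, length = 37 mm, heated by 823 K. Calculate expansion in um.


dL = 5.2e-06 * 37 * 823 * 1000 = 158.345 um

158.345


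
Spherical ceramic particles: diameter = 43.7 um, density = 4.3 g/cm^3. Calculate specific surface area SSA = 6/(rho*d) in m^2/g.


SSA = 6 / (4.3 * 43.7) = 0.032 m^2/g

0.032


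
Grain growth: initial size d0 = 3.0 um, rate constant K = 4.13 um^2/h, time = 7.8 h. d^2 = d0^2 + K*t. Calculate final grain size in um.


d^2 = 3.0^2 + 4.13*7.8 = 41.214
d = sqrt(41.214) = 6.42 um

6.42


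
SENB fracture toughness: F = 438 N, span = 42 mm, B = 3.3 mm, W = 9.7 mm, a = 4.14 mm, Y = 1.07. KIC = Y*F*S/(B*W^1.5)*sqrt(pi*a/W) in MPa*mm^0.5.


KIC = 1.07*438*42/(3.3*9.7^1.5)*sqrt(pi*4.14/9.7) = 228.63

228.63


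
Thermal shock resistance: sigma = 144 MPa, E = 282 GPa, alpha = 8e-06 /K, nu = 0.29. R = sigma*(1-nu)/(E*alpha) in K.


R = 144*(1-0.29)/(282*1000*8e-06) = 45 K

45


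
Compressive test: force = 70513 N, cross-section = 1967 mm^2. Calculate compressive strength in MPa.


CS = 70513 / 1967 = 35.8 MPa

35.8


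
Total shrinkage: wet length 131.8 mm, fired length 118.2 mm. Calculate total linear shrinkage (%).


TS = (131.8 - 118.2) / 131.8 * 100 = 10.32%

10.32


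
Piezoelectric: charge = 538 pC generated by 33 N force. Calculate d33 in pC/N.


d33 = 538 / 33 = 16.3 pC/N

16.3


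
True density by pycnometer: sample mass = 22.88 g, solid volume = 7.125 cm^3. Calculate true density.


TD = 22.88 / 7.125 = 3.211 g/cm^3

3.211


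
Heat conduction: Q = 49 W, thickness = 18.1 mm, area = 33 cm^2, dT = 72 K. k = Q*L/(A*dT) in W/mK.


k = 49*18.1/1000/(33/10000*72) = 3.73 W/mK

3.73


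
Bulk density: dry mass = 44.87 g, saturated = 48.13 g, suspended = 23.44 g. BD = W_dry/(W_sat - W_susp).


BD = 44.87 / (48.13 - 23.44) = 44.87 / 24.69 = 1.817 g/cm^3

1.817


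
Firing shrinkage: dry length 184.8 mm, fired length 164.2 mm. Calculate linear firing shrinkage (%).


FS = (184.8 - 164.2) / 184.8 * 100 = 11.15%

11.15


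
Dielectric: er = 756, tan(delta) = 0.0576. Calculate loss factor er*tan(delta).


Loss = 756 * 0.0576 = 43.546

43.546


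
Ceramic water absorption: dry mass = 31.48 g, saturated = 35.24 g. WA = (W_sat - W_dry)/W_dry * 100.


WA = (35.24 - 31.48) / 31.48 * 100 = 11.94%

11.94


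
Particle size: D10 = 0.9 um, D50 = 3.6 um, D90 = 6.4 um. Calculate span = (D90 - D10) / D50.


Span = (6.4 - 0.9) / 3.6 = 5.5 / 3.6 = 1.528

1.528


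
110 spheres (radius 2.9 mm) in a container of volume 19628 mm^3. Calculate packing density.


V_sphere = 4/3*pi*2.9^3 = 102.1604 mm^3
Total V = 110*102.1604 = 11237.644 mm^3
PD = 11237.644 / 19628 = 0.573

0.573


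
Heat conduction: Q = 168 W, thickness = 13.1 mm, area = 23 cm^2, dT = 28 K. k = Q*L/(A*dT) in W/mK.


k = 168*13.1/1000/(23/10000*28) = 34.17 W/mK

34.17


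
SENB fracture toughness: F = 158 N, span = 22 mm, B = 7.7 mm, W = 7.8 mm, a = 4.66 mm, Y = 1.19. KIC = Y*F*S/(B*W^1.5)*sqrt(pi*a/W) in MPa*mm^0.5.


KIC = 1.19*158*22/(7.7*7.8^1.5)*sqrt(pi*4.66/7.8) = 33.78

33.78


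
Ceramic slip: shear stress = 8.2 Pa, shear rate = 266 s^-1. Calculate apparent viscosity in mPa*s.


eta = tau/gamma * 1000 = 8.2/266 * 1000 = 30.8 mPa*s

30.8


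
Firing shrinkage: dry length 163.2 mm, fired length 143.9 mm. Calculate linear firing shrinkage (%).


FS = (163.2 - 143.9) / 163.2 * 100 = 11.83%

11.83


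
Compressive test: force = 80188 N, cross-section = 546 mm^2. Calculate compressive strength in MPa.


CS = 80188 / 546 = 146.9 MPa

146.9


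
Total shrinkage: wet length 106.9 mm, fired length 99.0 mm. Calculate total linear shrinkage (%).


TS = (106.9 - 99.0) / 106.9 * 100 = 7.39%

7.39


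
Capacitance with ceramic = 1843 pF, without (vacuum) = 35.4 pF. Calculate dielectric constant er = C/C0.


er = 1843 / 35.4 = 52.06

52.06


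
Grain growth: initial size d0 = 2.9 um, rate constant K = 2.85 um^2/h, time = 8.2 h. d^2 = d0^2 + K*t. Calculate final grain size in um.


d^2 = 2.9^2 + 2.85*8.2 = 31.78
d = sqrt(31.78) = 5.64 um

5.64


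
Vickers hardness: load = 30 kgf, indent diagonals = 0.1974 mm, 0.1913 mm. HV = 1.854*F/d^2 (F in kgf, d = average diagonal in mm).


d_avg = (0.1974+0.1913)/2 = 0.19435 mm
HV = 1.854*30/0.19435^2 = 1473

1473


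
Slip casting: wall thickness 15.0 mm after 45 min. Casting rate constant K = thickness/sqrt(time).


K = 15.0 / sqrt(45) = 15.0 / 6.7082 = 2.236 mm/min^0.5

2.236


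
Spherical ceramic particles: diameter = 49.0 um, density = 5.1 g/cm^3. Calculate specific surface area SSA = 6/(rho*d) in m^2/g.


SSA = 6 / (5.1 * 49.0) = 0.024 m^2/g

0.024


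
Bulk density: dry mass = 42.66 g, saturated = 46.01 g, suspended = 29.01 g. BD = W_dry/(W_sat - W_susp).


BD = 42.66 / (46.01 - 29.01) = 42.66 / 17.0 = 2.509 g/cm^3

2.509


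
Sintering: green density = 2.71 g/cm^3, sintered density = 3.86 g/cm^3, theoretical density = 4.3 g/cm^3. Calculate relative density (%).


Relative = 3.86 / 4.3 * 100 = 89.8%

89.8


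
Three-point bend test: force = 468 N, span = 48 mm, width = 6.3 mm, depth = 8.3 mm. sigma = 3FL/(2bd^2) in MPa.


sigma = 3*468*48/(2*6.3*8.3^2) = 77.6 MPa

77.6


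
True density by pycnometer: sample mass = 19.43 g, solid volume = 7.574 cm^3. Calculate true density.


TD = 19.43 / 7.574 = 2.565 g/cm^3

2.565


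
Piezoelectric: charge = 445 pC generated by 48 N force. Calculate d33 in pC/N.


d33 = 445 / 48 = 9.3 pC/N

9.3


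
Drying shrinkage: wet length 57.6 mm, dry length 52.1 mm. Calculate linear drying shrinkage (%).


DS = (57.6 - 52.1) / 57.6 * 100 = 9.55%

9.55


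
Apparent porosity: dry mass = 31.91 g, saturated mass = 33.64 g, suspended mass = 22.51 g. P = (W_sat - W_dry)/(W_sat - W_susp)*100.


P = (33.64 - 31.91) / (33.64 - 22.51) * 100 = 1.73 / 11.13 * 100 = 15.5%

15.5


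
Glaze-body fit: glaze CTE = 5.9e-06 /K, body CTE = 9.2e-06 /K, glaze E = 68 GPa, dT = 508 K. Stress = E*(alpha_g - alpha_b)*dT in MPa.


Stress = 68*1000*(5.9e-06 - 9.2e-06)*508 = -114.0 MPa

-114.0


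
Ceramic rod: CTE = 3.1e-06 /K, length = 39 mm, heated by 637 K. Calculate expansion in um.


dL = 3.1e-06 * 39 * 637 * 1000 = 77.013 um

77.013


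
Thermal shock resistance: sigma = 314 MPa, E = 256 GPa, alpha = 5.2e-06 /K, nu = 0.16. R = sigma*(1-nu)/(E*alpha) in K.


R = 314*(1-0.16)/(256*1000*5.2e-06) = 198 K

198


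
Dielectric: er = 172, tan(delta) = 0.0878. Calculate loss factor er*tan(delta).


Loss = 172 * 0.0878 = 15.102

15.102


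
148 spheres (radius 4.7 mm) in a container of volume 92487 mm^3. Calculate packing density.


V_sphere = 4/3*pi*4.7^3 = 434.8928 mm^3
Total V = 148*434.8928 = 64364.1344 mm^3
PD = 64364.1344 / 92487 = 0.696

0.696


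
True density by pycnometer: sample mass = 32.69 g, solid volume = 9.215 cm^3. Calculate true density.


TD = 32.69 / 9.215 = 3.547 g/cm^3

3.547


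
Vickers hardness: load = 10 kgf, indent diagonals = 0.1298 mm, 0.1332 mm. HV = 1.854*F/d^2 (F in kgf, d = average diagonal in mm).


d_avg = (0.1298+0.1332)/2 = 0.1315 mm
HV = 1.854*10/0.1315^2 = 1072

1072


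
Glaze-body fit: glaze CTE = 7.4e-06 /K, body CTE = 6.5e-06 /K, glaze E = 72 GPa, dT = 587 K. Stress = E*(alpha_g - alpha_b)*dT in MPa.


Stress = 72*1000*(7.4e-06 - 6.5e-06)*587 = 38.0 MPa

38.0


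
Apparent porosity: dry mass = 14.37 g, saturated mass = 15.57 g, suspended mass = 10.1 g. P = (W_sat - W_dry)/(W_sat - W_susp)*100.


P = (15.57 - 14.37) / (15.57 - 10.1) * 100 = 1.2 / 5.47 * 100 = 21.9%

21.9


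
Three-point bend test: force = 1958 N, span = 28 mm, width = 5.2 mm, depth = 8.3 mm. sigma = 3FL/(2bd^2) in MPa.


sigma = 3*1958*28/(2*5.2*8.3^2) = 229.6 MPa

229.6


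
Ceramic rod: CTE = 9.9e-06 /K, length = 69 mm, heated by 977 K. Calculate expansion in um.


dL = 9.9e-06 * 69 * 977 * 1000 = 667.389 um

667.389


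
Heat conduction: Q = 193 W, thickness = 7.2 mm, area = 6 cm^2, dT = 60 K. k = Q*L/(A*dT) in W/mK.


k = 193*7.2/1000/(6/10000*60) = 38.6 W/mK

38.6


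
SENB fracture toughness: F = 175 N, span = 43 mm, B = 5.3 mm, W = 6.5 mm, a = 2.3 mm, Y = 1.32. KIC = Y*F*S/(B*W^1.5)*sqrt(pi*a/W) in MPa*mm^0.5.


KIC = 1.32*175*43/(5.3*6.5^1.5)*sqrt(pi*2.3/6.5) = 119.24

119.24


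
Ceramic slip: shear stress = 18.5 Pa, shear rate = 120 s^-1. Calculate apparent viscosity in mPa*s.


eta = tau/gamma * 1000 = 18.5/120 * 1000 = 154.2 mPa*s

154.2


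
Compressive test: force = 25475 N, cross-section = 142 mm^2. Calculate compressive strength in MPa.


CS = 25475 / 142 = 179.4 MPa

179.4


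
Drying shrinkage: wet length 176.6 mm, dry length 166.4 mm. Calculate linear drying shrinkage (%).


DS = (176.6 - 166.4) / 176.6 * 100 = 5.78%

5.78


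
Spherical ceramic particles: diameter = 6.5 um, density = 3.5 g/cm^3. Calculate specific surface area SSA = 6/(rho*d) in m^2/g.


SSA = 6 / (3.5 * 6.5) = 0.264 m^2/g

0.264


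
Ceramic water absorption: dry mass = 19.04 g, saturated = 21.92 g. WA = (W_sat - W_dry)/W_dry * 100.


WA = (21.92 - 19.04) / 19.04 * 100 = 15.13%

15.13


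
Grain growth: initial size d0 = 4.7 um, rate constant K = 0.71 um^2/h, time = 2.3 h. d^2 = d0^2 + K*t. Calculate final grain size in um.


d^2 = 4.7^2 + 0.71*2.3 = 23.723
d = sqrt(23.723) = 4.87 um

4.87


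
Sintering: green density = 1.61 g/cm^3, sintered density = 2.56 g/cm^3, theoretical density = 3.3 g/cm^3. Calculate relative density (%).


Relative = 2.56 / 3.3 * 100 = 77.6%

77.6


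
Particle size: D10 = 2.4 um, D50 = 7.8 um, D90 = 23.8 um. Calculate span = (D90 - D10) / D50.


Span = (23.8 - 2.4) / 7.8 = 21.4 / 7.8 = 2.744

2.744


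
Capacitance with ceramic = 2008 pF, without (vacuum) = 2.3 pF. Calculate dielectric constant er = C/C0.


er = 2008 / 2.3 = 873.04

873.04


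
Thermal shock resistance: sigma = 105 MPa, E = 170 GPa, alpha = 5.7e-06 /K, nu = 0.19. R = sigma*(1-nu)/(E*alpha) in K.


R = 105*(1-0.19)/(170*1000*5.7e-06) = 88 K

88


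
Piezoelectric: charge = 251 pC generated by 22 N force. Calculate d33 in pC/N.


d33 = 251 / 22 = 11.4 pC/N

11.4


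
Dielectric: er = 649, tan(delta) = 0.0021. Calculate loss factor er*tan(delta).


Loss = 649 * 0.0021 = 1.363

1.363


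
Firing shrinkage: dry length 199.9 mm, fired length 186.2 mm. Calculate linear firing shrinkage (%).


FS = (199.9 - 186.2) / 199.9 * 100 = 6.85%

6.85


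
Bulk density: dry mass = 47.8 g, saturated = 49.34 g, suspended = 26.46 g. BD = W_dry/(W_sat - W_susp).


BD = 47.8 / (49.34 - 26.46) = 47.8 / 22.88 = 2.089 g/cm^3

2.089


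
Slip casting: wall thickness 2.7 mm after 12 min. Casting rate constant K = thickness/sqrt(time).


K = 2.7 / sqrt(12) = 2.7 / 3.4641 = 0.779 mm/min^0.5

0.779


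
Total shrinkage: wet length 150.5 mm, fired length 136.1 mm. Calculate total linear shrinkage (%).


TS = (150.5 - 136.1) / 150.5 * 100 = 9.57%

9.57


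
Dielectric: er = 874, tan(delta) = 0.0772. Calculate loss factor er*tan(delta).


Loss = 874 * 0.0772 = 67.473

67.473


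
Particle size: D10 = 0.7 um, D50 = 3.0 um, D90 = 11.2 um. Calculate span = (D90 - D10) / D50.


Span = (11.2 - 0.7) / 3.0 = 10.5 / 3.0 = 3.5

3.5


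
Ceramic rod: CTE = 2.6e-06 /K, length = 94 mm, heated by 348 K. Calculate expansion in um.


dL = 2.6e-06 * 94 * 348 * 1000 = 85.051 um

85.051


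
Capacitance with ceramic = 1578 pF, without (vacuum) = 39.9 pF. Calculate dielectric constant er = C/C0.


er = 1578 / 39.9 = 39.55

39.55


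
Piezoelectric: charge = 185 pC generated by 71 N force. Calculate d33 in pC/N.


d33 = 185 / 71 = 2.6 pC/N

2.6


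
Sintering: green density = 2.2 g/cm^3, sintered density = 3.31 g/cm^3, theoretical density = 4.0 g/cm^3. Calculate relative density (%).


Relative = 3.31 / 4.0 * 100 = 82.8%

82.8


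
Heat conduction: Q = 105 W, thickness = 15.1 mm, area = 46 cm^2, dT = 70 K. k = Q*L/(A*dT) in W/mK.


k = 105*15.1/1000/(46/10000*70) = 4.92 W/mK

4.92


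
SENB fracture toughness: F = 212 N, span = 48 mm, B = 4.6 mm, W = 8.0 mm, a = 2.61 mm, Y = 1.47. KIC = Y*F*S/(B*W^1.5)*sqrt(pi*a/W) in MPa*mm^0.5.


KIC = 1.47*212*48/(4.6*8.0^1.5)*sqrt(pi*2.61/8.0) = 145.5

145.5


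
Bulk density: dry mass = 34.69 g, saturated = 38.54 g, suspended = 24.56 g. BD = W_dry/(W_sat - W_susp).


BD = 34.69 / (38.54 - 24.56) = 34.69 / 13.98 = 2.481 g/cm^3

2.481


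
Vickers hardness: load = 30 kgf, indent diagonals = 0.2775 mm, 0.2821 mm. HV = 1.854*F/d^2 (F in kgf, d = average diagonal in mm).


d_avg = (0.2775+0.2821)/2 = 0.2798 mm
HV = 1.854*30/0.2798^2 = 710

710


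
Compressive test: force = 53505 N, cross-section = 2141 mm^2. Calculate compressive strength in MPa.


CS = 53505 / 2141 = 25.0 MPa

25.0


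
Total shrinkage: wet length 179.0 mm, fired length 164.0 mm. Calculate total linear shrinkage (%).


TS = (179.0 - 164.0) / 179.0 * 100 = 8.38%

8.38


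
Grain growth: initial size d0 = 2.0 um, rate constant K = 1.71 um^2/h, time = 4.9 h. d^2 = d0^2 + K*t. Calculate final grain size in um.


d^2 = 2.0^2 + 1.71*4.9 = 12.379
d = sqrt(12.379) = 3.52 um

3.52


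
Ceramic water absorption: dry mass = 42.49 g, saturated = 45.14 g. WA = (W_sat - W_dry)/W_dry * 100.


WA = (45.14 - 42.49) / 42.49 * 100 = 6.24%

6.24


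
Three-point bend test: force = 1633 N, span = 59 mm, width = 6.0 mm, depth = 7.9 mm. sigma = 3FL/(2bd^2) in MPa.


sigma = 3*1633*59/(2*6.0*7.9^2) = 385.9 MPa

385.9


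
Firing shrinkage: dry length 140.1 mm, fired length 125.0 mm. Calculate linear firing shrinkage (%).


FS = (140.1 - 125.0) / 140.1 * 100 = 10.78%

10.78


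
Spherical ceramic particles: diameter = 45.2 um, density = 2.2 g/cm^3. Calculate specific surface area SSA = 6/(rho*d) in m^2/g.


SSA = 6 / (2.2 * 45.2) = 0.06 m^2/g

0.06


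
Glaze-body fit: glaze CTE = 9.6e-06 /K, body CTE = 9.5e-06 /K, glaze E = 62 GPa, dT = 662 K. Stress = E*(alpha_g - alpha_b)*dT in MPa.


Stress = 62*1000*(9.6e-06 - 9.5e-06)*662 = 4.1 MPa

4.1


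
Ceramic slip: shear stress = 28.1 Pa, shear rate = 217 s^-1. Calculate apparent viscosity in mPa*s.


eta = tau/gamma * 1000 = 28.1/217 * 1000 = 129.5 mPa*s

129.5


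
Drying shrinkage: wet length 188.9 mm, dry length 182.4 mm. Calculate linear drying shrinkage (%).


DS = (188.9 - 182.4) / 188.9 * 100 = 3.44%

3.44


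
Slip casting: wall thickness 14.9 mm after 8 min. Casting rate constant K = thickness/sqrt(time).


K = 14.9 / sqrt(8) = 14.9 / 2.8284 = 5.268 mm/min^0.5

5.268


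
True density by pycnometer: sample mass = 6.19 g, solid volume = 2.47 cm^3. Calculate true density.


TD = 6.19 / 2.47 = 2.506 g/cm^3

2.506


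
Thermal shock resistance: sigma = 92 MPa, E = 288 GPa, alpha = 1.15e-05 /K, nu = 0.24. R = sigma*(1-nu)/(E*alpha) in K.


R = 92*(1-0.24)/(288*1000*1.15e-05) = 21 K

21


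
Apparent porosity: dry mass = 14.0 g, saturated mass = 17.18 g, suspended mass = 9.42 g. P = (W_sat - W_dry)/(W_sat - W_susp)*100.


P = (17.18 - 14.0) / (17.18 - 9.42) * 100 = 3.18 / 7.76 * 100 = 41.0%

41.0


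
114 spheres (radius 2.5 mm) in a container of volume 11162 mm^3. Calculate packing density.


V_sphere = 4/3*pi*2.5^3 = 65.4498 mm^3
Total V = 114*65.4498 = 7461.2772 mm^3
PD = 7461.2772 / 11162 = 0.668

0.668


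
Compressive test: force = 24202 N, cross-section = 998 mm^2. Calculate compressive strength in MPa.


CS = 24202 / 998 = 24.3 MPa

24.3


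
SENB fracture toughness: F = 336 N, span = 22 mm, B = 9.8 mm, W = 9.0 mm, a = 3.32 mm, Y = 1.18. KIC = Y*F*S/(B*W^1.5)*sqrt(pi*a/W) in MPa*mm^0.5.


KIC = 1.18*336*22/(9.8*9.0^1.5)*sqrt(pi*3.32/9.0) = 35.49

35.49


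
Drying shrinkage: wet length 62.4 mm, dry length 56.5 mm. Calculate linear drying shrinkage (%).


DS = (62.4 - 56.5) / 62.4 * 100 = 9.46%

9.46


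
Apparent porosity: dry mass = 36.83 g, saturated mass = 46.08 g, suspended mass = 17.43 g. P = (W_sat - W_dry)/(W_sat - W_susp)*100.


P = (46.08 - 36.83) / (46.08 - 17.43) * 100 = 9.25 / 28.65 * 100 = 32.3%

32.3


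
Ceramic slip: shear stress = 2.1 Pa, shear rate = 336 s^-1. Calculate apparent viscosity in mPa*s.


eta = tau/gamma * 1000 = 2.1/336 * 1000 = 6.3 mPa*s

6.3


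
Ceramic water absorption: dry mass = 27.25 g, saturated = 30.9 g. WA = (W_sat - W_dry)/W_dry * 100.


WA = (30.9 - 27.25) / 27.25 * 100 = 13.39%

13.39


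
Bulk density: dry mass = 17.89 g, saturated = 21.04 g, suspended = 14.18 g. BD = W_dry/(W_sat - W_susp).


BD = 17.89 / (21.04 - 14.18) = 17.89 / 6.86 = 2.608 g/cm^3

2.608


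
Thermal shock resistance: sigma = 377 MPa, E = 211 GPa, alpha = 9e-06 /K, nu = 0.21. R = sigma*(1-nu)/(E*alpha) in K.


R = 377*(1-0.21)/(211*1000*9e-06) = 157 K

157


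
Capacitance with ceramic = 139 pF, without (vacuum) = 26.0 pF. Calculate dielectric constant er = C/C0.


er = 139 / 26.0 = 5.35

5.35


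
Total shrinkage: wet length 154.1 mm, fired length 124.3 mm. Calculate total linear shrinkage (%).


TS = (154.1 - 124.3) / 154.1 * 100 = 19.34%

19.34


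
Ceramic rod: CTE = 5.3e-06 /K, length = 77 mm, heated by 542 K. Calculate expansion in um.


dL = 5.3e-06 * 77 * 542 * 1000 = 221.19 um

221.19


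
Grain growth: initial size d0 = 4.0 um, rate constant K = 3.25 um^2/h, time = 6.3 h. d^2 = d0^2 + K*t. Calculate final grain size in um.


d^2 = 4.0^2 + 3.25*6.3 = 36.475
d = sqrt(36.475) = 6.04 um

6.04


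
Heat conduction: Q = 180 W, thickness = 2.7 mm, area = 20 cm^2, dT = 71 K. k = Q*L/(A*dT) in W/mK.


k = 180*2.7/1000/(20/10000*71) = 3.42 W/mK

3.42


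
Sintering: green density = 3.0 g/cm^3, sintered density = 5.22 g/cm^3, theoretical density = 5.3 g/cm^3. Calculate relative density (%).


Relative = 5.22 / 5.3 * 100 = 98.5%

98.5


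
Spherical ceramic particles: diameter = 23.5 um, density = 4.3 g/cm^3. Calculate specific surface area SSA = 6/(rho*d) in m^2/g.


SSA = 6 / (4.3 * 23.5) = 0.059 m^2/g

0.059


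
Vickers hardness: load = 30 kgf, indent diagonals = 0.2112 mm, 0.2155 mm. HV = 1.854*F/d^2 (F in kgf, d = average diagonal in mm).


d_avg = (0.2112+0.2155)/2 = 0.21335 mm
HV = 1.854*30/0.21335^2 = 1222

1222


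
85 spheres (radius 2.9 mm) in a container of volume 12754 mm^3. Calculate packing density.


V_sphere = 4/3*pi*2.9^3 = 102.1604 mm^3
Total V = 85*102.1604 = 8683.634 mm^3
PD = 8683.634 / 12754 = 0.681

0.681


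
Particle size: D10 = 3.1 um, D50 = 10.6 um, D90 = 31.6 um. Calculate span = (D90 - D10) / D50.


Span = (31.6 - 3.1) / 10.6 = 28.5 / 10.6 = 2.689

2.689


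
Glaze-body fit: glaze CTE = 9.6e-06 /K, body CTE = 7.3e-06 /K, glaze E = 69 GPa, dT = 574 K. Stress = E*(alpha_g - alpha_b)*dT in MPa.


Stress = 69*1000*(9.6e-06 - 7.3e-06)*574 = 91.1 MPa

91.1


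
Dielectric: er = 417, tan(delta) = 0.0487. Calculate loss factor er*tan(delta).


Loss = 417 * 0.0487 = 20.308

20.308


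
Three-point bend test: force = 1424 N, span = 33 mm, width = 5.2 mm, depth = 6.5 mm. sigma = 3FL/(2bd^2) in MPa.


sigma = 3*1424*33/(2*5.2*6.5^2) = 320.8 MPa

320.8


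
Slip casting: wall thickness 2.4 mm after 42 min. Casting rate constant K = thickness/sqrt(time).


K = 2.4 / sqrt(42) = 2.4 / 6.4807 = 0.37 mm/min^0.5

0.37


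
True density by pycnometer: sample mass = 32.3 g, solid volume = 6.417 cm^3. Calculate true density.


TD = 32.3 / 6.417 = 5.034 g/cm^3

5.034


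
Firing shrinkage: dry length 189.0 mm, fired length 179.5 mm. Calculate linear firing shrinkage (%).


FS = (189.0 - 179.5) / 189.0 * 100 = 5.03%

5.03


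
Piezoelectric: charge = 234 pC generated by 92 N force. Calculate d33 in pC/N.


d33 = 234 / 92 = 2.5 pC/N

2.5


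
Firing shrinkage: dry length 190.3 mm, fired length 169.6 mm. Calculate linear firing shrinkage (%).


FS = (190.3 - 169.6) / 190.3 * 100 = 10.88%

10.88


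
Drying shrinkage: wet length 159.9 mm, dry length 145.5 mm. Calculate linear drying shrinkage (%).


DS = (159.9 - 145.5) / 159.9 * 100 = 9.01%

9.01


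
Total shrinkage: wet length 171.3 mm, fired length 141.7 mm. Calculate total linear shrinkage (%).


TS = (171.3 - 141.7) / 171.3 * 100 = 17.28%

17.28


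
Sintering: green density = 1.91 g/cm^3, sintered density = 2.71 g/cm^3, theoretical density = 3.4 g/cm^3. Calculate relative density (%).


Relative = 2.71 / 3.4 * 100 = 79.7%

79.7


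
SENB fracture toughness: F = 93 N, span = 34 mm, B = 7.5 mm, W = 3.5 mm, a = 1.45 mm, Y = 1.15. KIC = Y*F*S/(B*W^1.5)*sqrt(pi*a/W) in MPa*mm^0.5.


KIC = 1.15*93*34/(7.5*3.5^1.5)*sqrt(pi*1.45/3.5) = 84.47

84.47


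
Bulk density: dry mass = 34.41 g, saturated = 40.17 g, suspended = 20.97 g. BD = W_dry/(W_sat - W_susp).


BD = 34.41 / (40.17 - 20.97) = 34.41 / 19.2 = 1.792 g/cm^3

1.792


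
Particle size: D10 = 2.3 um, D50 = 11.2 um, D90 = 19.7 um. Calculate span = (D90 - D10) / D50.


Span = (19.7 - 2.3) / 11.2 = 17.4 / 11.2 = 1.554

1.554


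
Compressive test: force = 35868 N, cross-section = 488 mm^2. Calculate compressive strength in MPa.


CS = 35868 / 488 = 73.5 MPa

73.5


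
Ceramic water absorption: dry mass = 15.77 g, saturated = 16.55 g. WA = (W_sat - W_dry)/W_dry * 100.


WA = (16.55 - 15.77) / 15.77 * 100 = 4.95%

4.95


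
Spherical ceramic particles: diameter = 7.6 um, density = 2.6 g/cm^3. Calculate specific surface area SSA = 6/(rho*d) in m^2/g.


SSA = 6 / (2.6 * 7.6) = 0.304 m^2/g

0.304


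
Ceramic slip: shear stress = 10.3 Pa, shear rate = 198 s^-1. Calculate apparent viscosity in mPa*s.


eta = tau/gamma * 1000 = 10.3/198 * 1000 = 52.0 mPa*s

52.0


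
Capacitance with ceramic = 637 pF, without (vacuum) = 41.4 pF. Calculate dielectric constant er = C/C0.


er = 637 / 41.4 = 15.39

15.39


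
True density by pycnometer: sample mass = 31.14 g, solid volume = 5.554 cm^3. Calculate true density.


TD = 31.14 / 5.554 = 5.607 g/cm^3

5.607


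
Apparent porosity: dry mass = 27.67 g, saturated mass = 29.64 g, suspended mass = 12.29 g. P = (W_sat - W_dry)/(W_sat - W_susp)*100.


P = (29.64 - 27.67) / (29.64 - 12.29) * 100 = 1.97 / 17.35 * 100 = 11.4%

11.4


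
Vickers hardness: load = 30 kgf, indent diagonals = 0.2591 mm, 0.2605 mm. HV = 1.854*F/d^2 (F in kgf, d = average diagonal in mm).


d_avg = (0.2591+0.2605)/2 = 0.2598 mm
HV = 1.854*30/0.2598^2 = 824

824


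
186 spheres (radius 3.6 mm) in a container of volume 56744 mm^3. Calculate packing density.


V_sphere = 4/3*pi*3.6^3 = 195.4322 mm^3
Total V = 186*195.4322 = 36350.3892 mm^3
PD = 36350.3892 / 56744 = 0.641

0.641


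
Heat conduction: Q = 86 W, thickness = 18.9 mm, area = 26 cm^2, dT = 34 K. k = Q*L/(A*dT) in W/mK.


k = 86*18.9/1000/(26/10000*34) = 18.39 W/mK

18.39


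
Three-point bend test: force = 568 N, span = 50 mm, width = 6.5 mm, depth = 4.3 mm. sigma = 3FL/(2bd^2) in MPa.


sigma = 3*568*50/(2*6.5*4.3^2) = 354.5 MPa

354.5


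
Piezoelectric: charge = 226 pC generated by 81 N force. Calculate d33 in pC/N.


d33 = 226 / 81 = 2.8 pC/N

2.8


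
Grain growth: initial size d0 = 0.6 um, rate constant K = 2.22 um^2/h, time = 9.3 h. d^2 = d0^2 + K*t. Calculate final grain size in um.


d^2 = 0.6^2 + 2.22*9.3 = 21.006
d = sqrt(21.006) = 4.58 um

4.58


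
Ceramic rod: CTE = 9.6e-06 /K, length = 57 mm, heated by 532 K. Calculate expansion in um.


dL = 9.6e-06 * 57 * 532 * 1000 = 291.11 um

291.11


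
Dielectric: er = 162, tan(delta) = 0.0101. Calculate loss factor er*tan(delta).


Loss = 162 * 0.0101 = 1.636

1.636
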